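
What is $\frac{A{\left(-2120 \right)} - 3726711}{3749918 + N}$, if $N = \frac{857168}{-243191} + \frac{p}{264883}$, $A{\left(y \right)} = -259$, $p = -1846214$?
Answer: $- \frac{710298310549945}{714669816448622} \approx -0.99388$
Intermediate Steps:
$N = - \frac{4000188522}{381166637}$ ($N = \frac{857168}{-243191} - \frac{1846214}{264883} = 857168 \left(- \frac{1}{243191}\right) - \frac{1846214}{264883} = - \frac{5072}{1439} - \frac{1846214}{264883} = - \frac{4000188522}{381166637} \approx -10.495$)
$\frac{A{\left(-2120 \right)} - 3726711}{3749918 + N} = \frac{-259 - 3726711}{3749918 - \frac{4000188522}{381166637}} = - \frac{3726970}{\frac{1429339632897244}{381166637}} = \left(-3726970\right) \frac{381166637}{1429339632897244} = - \frac{710298310549945}{714669816448622}$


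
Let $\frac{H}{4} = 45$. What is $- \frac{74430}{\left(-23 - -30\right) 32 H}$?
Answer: $- \frac{827}{448} \approx -1.846$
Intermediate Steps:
$H = 180$ ($H = 4 \cdot 45 = 180$)
$- \frac{74430}{\left(-23 - -30\right) 32 H} = - \frac{74430}{\left(-23 - -30\right) 32 \cdot 180} = - \frac{74430}{\left(-23 + 30\right) 32 \cdot 180} = - \frac{74430}{7 \cdot 32 \cdot 180} = - \frac{74430}{224 \cdot 180} = - \frac{74430}{40320} = \left(-74430\right) \frac{1}{40320} = - \frac{827}{448}$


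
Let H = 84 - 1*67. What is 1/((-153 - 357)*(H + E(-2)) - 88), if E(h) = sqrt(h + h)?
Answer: -4379/38871482 + 255*I/19435741 ≈ -0.00011265 + 1.312e-5*I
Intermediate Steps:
H = 17 (H = 84 - 67 = 17)
E(h) = sqrt(2)*sqrt(h) (E(h) = sqrt(2*h) = sqrt(2)*sqrt(h))
1/((-153 - 357)*(H + E(-2)) - 88) = 1/((-153 - 357)*(17 + sqrt(2)*sqrt(-2)) - 88) = 1/(-510*(17 + sqrt(2)*(I*sqrt(2))) - 88) = 1/(-510*(17 + 2*I) - 88) = 1/((-8670 - 1020*I) - 88) = 1/(-8758 - 1020*I) = (-8758 + 1020*I)/77742964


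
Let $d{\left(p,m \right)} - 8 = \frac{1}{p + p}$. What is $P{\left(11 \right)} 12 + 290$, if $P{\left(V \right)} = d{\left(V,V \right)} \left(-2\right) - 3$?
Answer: $\frac{670}{11} \approx 60.909$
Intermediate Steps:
$d{\left(p,m \right)} = 8 + \frac{1}{2 p}$ ($d{\left(p,m \right)} = 8 + \frac{1}{p + p} = 8 + \frac{1}{2 p}$)
$P{\left(V \right)} = -19 - \frac{1}{V}$ ($P{\left(V \right)} = \left(8 + \frac{1}{2 V}\right) \left(-2\right) - 3 = \left(-16 - \frac{1}{V}\right) - 3 = -19 - \frac{1}{V}$)
$P{\left(11 \right)} 12 + 290 = \left(-19 - \frac{1}{11}\right) 12 + 290 = \left(- \frac{210}{11}\right) 12 + 290 = - \frac{2520}{11} + 290 = \frac{670}{11}$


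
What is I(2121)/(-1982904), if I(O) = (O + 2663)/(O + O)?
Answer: -299/525717423 ≈ -5.6875e-7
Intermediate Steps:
I(O) = (2663 + O)/(2*O) (I(O) = (2663 + O)/((2*O)) = (2663 + O)*(1/(2*O)) = (2663 + O)/(2*O))
I(2121)/(-1982904) = ((½)*(2663 + 2121)/2121)/(-1982904) = ((½)*(1/2121)*4784)*(-1/1982904) = (2392/2121)*(-1/1982904) = -299/525717423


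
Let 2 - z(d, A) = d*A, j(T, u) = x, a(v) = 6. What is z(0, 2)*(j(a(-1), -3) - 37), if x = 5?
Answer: -64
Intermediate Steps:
j(T, u) = 5
z(d, A) = 2 - A*d (z(d, A) = 2 - d*A = 2 - A*d)
z(0, 2)*(j(a(-1), -3) - 37) = (2 - 1*2*0)*(5 - 37) = (2 + 0)*(-32) = 2*(-32) = -64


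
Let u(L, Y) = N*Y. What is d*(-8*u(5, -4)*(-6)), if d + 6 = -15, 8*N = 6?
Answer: 3024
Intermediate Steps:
N = ¾ (N = (⅛)*6 = ¾ ≈ 0.75000)
d = -21 (d = -6 - 15 = -21)
u(L, Y) = 3*Y/4
d*(-8*u(5, -4)*(-6)) = -21*(-6*(-4))*(-6) = -21*(-8*(-3))*(-6) = -504*(-6) = -21*(-144) = 3024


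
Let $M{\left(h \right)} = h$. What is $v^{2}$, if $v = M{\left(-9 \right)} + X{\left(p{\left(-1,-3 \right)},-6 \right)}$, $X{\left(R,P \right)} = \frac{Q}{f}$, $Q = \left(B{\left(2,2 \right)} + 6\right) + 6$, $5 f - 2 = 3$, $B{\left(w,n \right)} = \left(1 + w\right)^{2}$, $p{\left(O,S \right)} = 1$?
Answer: $144$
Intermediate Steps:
$f = 1$ ($f = \frac{2}{5} + \frac{1}{5} \cdot 3 = \frac{2}{5} + \frac{3}{5} = 1$)
$Q = 21$ ($Q = \left(\left(1 + 2\right)^{2} + 6\right) + 6 = \left(3^{2} + 6\right) + 6 = \left(9 + 6\right) + 6 = 15 + 6 = 21$)
$X{\left(R,P \right)} = 21$ ($X{\left(R,P \right)} = \frac{21}{1} = 21 \cdot 1 = 21$)
$v = 12$ ($v = -9 + 21 = 12$)
$v^{2} = 12^{2} = 144$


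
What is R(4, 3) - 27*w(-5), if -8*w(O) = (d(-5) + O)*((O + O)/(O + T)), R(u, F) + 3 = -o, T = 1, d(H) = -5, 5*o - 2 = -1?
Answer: -3503/40 ≈ -87.575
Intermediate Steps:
o = ⅕ (o = ⅖ + (⅕)*(-1) = ⅖ - ⅕ = ⅕ ≈ 0.20000)
R(u, F) = -16/5 (R(u, F) = -3 - 1*⅕ = -3 - ⅕ = -16/5)
w(O) = -O*(-5 + O)/(4*(1 + O)) (w(O) = -(-5 + O)*(O + O)/(O + 1)/8 = -(-5 + O)*(2*O)/(1 + O)/8 = -(-5 + O)*2*O/(1 + O)/8 = -O*(-5 + O)/(4*(1 + O)))
R(4, 3) - 27*w(-5) = -16/5 - 27*(-5)*(5 - 1*(-5))/(4*(1 - 5)) = -16/5 - 27*(-5)*(5 + 5)/(4*(-4)) = -16/5 - 27*(-5)*(-1)*10/(4*4) = -16/5 - 27*25/8 = -16/5 - 675/8 = -3503/40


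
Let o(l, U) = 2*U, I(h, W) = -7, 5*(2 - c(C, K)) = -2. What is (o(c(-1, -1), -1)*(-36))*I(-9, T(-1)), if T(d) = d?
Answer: -504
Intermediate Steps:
c(C, K) = 12/5 (c(C, K) = 2 - ⅕*(-2) = 2 + ⅖ = 12/5)
(o(c(-1, -1), -1)*(-36))*I(-9, T(-1)) = ((2*(-1))*(-36))*(-7) = -2*(-36)*(-7) = 72*(-7) = -504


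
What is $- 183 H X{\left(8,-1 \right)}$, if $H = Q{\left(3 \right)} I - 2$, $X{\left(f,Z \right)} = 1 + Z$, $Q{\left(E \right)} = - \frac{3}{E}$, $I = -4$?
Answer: $0$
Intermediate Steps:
$H = 2$ ($H = - \frac{3}{3} \left(-4\right) - 2 = \left(-3\right) \frac{1}{3} \left(-4\right) - 2 = \left(-1\right) \left(-4\right) - 2 = 4 - 2 = 2$)
$- 183 H X{\left(8,-1 \right)} = \left(-183\right) 2 \left(1 - 1\right) = \left(-366\right) 0 = 0$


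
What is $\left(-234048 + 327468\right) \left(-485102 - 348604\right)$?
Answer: $-77884814520$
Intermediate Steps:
$\left(-234048 + 327468\right) \left(-485102 - 348604\right) = 93420 \left(-833706\right) = -77884814520$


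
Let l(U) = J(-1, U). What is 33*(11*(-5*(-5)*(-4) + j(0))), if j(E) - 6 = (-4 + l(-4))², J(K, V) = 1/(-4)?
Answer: -441045/16 ≈ -27565.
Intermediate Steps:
J(K, V) = -¼
l(U) = -¼
j(E) = 385/16 (j(E) = 6 + (-4 - ¼)² = 6 + (-17/4)² = 6 + 289/16 = 385/16)
33*(11*(-5*(-5)*(-4) + j(0))) = 33*(11*(-5*(-5)*(-4) + 385/16)) = 33*(11*(25*(-4) + 385/16)) = 33*(11*(-100 + 385/16)) = 33*(11*(-1215/16)) = 33*(-13365/16) = -441045/16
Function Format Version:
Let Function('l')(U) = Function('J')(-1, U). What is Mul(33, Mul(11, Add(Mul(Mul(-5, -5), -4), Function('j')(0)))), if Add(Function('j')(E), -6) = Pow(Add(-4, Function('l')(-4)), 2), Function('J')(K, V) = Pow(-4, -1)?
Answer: Rational(-441045, 16) ≈ -27565.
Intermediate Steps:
Function('J')(K, V) = Rational(-1, 4)
Function('l')(U) = Rational(-1, 4)
Function('j')(E) = Rational(385, 16) (Function('j')(E) = Add(6, Pow(Add(-4, Rational(-1, 4)), 2)) = Add(6, Pow(Rational(-17, 4), 2)) = Add(6, Rational(289, 16)) = Rational(385, 16))
Mul(33, Mul(11, Add(Mul(Mul(-5, -5), -4), Function('j')(0)))) = Mul(33, Mul(11, Add(Mul(Mul(-5, -5), -4), Rational(385, 16)))) = Mul(33, Mul(11, Add(Mul(25, -4), Rational(385, 16)))) = Mul(33, Mul(11, Add(-100, Rational(385, 16)))) = Mul(33, Mul(11, Rational(-1215, 16))) = Mul(33, Rational(-13365, 16)) = Rational(-441045, 16)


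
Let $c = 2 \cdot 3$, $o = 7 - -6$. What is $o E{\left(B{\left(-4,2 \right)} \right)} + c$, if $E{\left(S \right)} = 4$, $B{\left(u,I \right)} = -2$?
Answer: $58$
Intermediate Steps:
$o = 13$ ($o = 7 + 6 = 13$)
$c = 6$
$o E{\left(B{\left(-4,2 \right)} \right)} + c = 13 \cdot 4 + 6 = 52 + 6 = 58$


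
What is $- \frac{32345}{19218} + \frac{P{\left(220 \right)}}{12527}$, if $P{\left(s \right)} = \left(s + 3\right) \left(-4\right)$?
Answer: $- \frac{422328271}{240743886} \approx -1.7543$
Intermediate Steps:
$P{\left(s \right)} = -12 - 4 s$ ($P{\left(s \right)} = \left(3 + s\right) \left(-4\right) = -12 - 4 s$)
$- \frac{32345}{19218} + \frac{P{\left(220 \right)}}{12527} = - \frac{32345}{19218} + \frac{-12 - 880}{12527} = \left(-32345\right) \frac{1}{19218} + \left(-12 - 880\right) \frac{1}{12527} = - \frac{32345}{19218} - \frac{892}{12527} = - \frac{422328271}{240743886}$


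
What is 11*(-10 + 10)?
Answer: 0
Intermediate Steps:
11*(-10 + 10) = 11*0 = 0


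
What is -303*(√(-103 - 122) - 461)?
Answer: 139683 - 4545*I ≈ 1.3968e+5 - 4545.0*I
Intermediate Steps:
-303*(√(-103 - 122) - 461) = -303*(√(-225) - 461) = -303*(15*I - 461) = -303*(-461 + 15*I) = 139683 - 4545*I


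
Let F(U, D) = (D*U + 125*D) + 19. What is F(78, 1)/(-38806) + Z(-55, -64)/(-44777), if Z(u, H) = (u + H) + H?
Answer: -1419498/868808131 ≈ -0.0016338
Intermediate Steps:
F(U, D) = 19 + 125*D + D*U (F(U, D) = (125*D + D*U) + 19 = 19 + 125*D + D*U)
Z(u, H) = u + 2*H (Z(u, H) = (H + u) + H = u + 2*H)
F(78, 1)/(-38806) + Z(-55, -64)/(-44777) = (19 + 125*1 + 1*78)/(-38806) + (-55 + 2*(-64))/(-44777) = (19 + 125 + 78)*(-1/38806) + (-55 - 128)*(-1/44777) = 222*(-1/38806) - 183*(-1/44777) = -111/19403 + 183/44777 = -1419498/868808131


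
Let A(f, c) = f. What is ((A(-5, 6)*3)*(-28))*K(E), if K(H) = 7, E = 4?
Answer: 2940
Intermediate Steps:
((A(-5, 6)*3)*(-28))*K(E) = (-5*3*(-28))*7 = -15*(-28)*7 = 420*7 = 2940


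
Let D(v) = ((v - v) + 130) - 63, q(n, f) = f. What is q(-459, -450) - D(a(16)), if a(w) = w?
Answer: -517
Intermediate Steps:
D(v) = 67 (D(v) = (0 + 130) - 63 = 130 - 63 = 67)
q(-459, -450) - D(a(16)) = -450 - 1*67 = -450 - 67 = -517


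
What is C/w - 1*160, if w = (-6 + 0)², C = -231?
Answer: -1997/12 ≈ -166.42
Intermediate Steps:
w = 36 (w = (-6)² = 36)
C/w - 1*160 = -231/36 - 1*160 = -231*1/36 - 160 = -77/12 - 160 = -1997/12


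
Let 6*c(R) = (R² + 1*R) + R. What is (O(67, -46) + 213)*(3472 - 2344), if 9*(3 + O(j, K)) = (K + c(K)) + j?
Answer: 2536120/9 ≈ 2.8179e+5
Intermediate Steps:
c(R) = R/3 + R²/6 (c(R) = ((R² + 1*R) + R)/6 = ((R² + R) + R)/6 = ((R + R²) + R)/6 = (R² + 2*R)/6 = R/3 + R²/6)
O(j, K) = -3 + K/9 + j/9 + K*(2 + K)/54 (O(j, K) = -3 + ((K + K*(2 + K)/6) + j)/9 = -3 + (K + j + K*(2 + K)/6)/9 = -3 + (K/9 + j/9 + K*(2 + K)/54) = -3 + K/9 + j/9 + K*(2 + K)/54)
(O(67, -46) + 213)*(3472 - 2344) = ((-3 + (⅑)*67 + (1/54)*(-46)² + (4/27)*(-46)) + 213)*(3472 - 2344) = ((-3 + 67/9 + (1/54)*2116 - 184/27) + 213)*1128 = ((-3 + 67/9 + 1058/27 - 184/27) + 213)*1128 = (994/27 + 213)*1128 = (6745/27)*1128 = 2536120/9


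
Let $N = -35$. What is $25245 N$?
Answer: $-883575$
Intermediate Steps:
$25245 N = 25245 \left(-35\right) = -883575$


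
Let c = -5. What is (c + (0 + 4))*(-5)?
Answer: 5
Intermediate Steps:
(c + (0 + 4))*(-5) = (-5 + (0 + 4))*(-5) = (-5 + 4)*(-5) = -1*(-5) = 5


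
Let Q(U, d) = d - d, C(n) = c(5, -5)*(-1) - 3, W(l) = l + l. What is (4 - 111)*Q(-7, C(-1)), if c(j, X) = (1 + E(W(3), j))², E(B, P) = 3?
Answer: 0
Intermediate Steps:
W(l) = 2*l
c(j, X) = 16 (c(j, X) = (1 + 3)² = 4² = 16)
C(n) = -19 (C(n) = 16*(-1) - 3 = -16 - 3 = -19)
Q(U, d) = 0
(4 - 111)*Q(-7, C(-1)) = (4 - 111)*0 = -107*0 = 0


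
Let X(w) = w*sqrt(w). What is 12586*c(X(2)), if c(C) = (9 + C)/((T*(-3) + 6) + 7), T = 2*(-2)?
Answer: 113274/25 + 25172*sqrt(2)/25 ≈ 5954.9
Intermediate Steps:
T = -4
X(w) = w**(3/2)
c(C) = 9/25 + C/25 (c(C) = (9 + C)/((-4*(-3) + 6) + 7) = (9 + C)/((12 + 6) + 7) = (9 + C)/(18 + 7) = (9 + C)/25 = (9 + C)*(1/25) = 9/25 + C/25)
12586*c(X(2)) = 12586*(9/25 + 2**(3/2)/25) = 12586*(9/25 + (2*sqrt(2))/25) = 12586*(9/25 + 2*sqrt(2)/25) = 113274/25 + 25172*sqrt(2)/25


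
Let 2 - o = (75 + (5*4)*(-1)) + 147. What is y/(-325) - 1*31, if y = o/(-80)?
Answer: -4031/130 ≈ -31.008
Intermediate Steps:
o = -200 (o = 2 - ((75 + (5*4)*(-1)) + 147) = 2 - ((75 + 20*(-1)) + 147) = 2 - ((75 - 20) + 147) = 2 - (55 + 147) = 2 - 1*202 = 2 - 202 = -200)
y = 5/2 (y = -200/(-80) = -200*(-1/80) = 5/2 ≈ 2.5000)
y/(-325) - 1*31 = (5/2)/(-325) - 1*31 = (5/2)*(-1/325) - 31 = -1/130 - 31 = -4031/130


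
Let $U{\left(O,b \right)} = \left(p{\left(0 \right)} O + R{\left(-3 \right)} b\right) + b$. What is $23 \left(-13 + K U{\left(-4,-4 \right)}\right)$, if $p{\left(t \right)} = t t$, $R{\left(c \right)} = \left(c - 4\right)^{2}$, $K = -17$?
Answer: $77901$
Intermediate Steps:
$R{\left(c \right)} = \left(-4 + c\right)^{2}$
$p{\left(t \right)} = t^{2}$
$U{\left(O,b \right)} = 50 b$ ($U{\left(O,b \right)} = \left(0^{2} O + \left(-4 - 3\right)^{2} b\right) + b = \left(0 O + \left(-7\right)^{2} b\right) + b = \left(0 + 49 b\right) + b = 49 b + b = 50 b$)
$23 \left(-13 + K U{\left(-4,-4 \right)}\right) = 23 \left(-13 - 17 \cdot 50 \left(-4\right)\right) = 23 \left(-13 - -3400\right) = 23 \left(-13 + 3400\right) = 23 \cdot 3387 = 77901$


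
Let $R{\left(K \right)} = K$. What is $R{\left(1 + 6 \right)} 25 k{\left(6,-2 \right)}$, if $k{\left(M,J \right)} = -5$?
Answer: $-875$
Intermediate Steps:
$R{\left(1 + 6 \right)} 25 k{\left(6,-2 \right)} = \left(1 + 6\right) 25 \left(-5\right) = 7 \cdot 25 \left(-5\right) = 175 \left(-5\right) = -875$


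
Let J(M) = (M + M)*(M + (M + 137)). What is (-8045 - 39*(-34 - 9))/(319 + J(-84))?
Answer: -6368/5527 ≈ -1.1522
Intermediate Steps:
J(M) = 2*M*(137 + 2*M) (J(M) = (2*M)*(M + (137 + M)) = (2*M)*(137 + 2*M) = 2*M*(137 + 2*M))
(-8045 - 39*(-34 - 9))/(319 + J(-84)) = (-8045 - 39*(-34 - 9))/(319 + 2*(-84)*(137 + 2*(-84))) = (-8045 - 39*(-43))/(319 + 2*(-84)*(137 - 168)) = (-8045 + 1677)/(319 + 2*(-84)*(-31)) = -6368/(319 + 5208) = -6368/5527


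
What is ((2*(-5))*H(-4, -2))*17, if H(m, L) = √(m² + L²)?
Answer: -340*√5 ≈ -760.26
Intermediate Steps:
H(m, L) = √(L² + m²)
((2*(-5))*H(-4, -2))*17 = ((2*(-5))*√((-2)² + (-4)²))*17 = -10*√(4 + 16)*17 = -20*√5*17 = -340*√5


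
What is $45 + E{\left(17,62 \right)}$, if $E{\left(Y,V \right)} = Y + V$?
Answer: $124$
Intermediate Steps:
$E{\left(Y,V \right)} = V + Y$
$45 + E{\left(17,62 \right)} = 45 + \left(62 + 17\right) = 45 + 79 = 124$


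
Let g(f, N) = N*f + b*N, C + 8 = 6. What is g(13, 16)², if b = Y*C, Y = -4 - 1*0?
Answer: 112896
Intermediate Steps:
C = -2 (C = -8 + 6 = -2)
Y = -4 (Y = -4 + 0 = -4)
b = 8 (b = -4*(-2) = 8)
g(f, N) = 8*N + N*f (g(f, N) = N*f + 8*N = 8*N + N*f)
g(13, 16)² = (16*(8 + 13))² = (16*21)² = 336² = 112896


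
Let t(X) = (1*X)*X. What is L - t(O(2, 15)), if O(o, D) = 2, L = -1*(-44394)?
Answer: 44390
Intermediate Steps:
L = 44394
t(X) = X² (t(X) = X*X = X²)
L - t(O(2, 15)) = 44394 - 1*2² = 44394 - 1*4 = 44394 - 4 = 44390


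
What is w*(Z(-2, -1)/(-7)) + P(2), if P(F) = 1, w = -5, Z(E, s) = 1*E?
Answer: -3/7 ≈ -0.42857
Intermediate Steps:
Z(E, s) = E
w*(Z(-2, -1)/(-7)) + P(2) = -(-10)/(-7) + 1 = -(-10)*(-1)/7 + 1 = -5*2/7 + 1 = -10/7 + 1 = -3/7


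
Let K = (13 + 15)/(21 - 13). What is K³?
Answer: 343/8 ≈ 42.875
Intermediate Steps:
K = 7/2 (K = 28/8 = 28*(⅛) = 7/2 ≈ 3.5000)
K³ = (7/2)³ = 343/8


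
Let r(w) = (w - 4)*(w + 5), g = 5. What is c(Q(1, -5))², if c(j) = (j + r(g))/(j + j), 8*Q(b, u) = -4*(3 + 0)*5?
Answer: 1/36 ≈ 0.027778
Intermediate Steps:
r(w) = (-4 + w)*(5 + w)
Q(b, u) = -15/2 (Q(b, u) = (-4*(3 + 0)*5)/8 = (-12*5)/8 = (-4*15)/8 = (⅛)*(-60) = -15/2)
c(j) = (10 + j)/(2*j) (c(j) = (j + (-20 + 5 + 5²))/(j + j) = (j + (-20 + 5 + 25))/((2*j)) = (j + 10)*(1/(2*j)) = (10 + j)*(1/(2*j)) = (10 + j)/(2*j))
c(Q(1, -5))² = ((10 - 15/2)/(2*(-15/2)))² = ((½)*(-2/15)*(5/2))² = (-⅙)² = 1/36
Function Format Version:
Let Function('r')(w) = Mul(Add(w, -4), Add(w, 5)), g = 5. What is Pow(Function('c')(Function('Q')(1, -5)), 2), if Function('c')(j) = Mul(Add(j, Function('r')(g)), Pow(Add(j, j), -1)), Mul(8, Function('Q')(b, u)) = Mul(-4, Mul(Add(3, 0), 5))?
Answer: Rational(1, 36) ≈ 0.027778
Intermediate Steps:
Function('r')(w) = Mul(Add(-4, w), Add(5, w))
Function('Q')(b, u) = Rational(-15, 2) (Function('Q')(b, u) = Mul(Rational(1, 8), Mul(-4, Mul(Add(3, 0), 5))) = Mul(Rational(1, 8), Mul(-4, Mul(3, 5))) = Mul(Rational(1, 8), Mul(-4, 15)) = Mul(Rational(1, 8), -60) = Rational(-15, 2))
Function('c')(j) = Mul(Rational(1, 2), Pow(j, -1), Add(10, j)) (Function('c')(j) = Mul(Add(j, Add(-20, 5, Pow(5, 2))), Pow(Add(j, j), -1)) = Mul(Add(j, Add(-20, 5, 25)), Pow(Mul(2, j), -1)) = Mul(Add(j, 10), Mul(Rational(1, 2), Pow(j, -1))) = Mul(Add(10, j), Mul(Rational(1, 2), Pow(j, -1))) = Mul(Rational(1, 2), Pow(j, -1), Add(10, j)))
Pow(Function('c')(Function('Q')(1, -5)), 2) = Pow(Mul(Rational(1, 2), Pow(Rational(-15, 2), -1), Add(10, Rational(-15, 2))), 2) = Pow(Mul(Rational(1, 2), Rational(-2, 15), Rational(5, 2)), 2) = Pow(Rational(-1, 6), 2) = Rational(1, 36)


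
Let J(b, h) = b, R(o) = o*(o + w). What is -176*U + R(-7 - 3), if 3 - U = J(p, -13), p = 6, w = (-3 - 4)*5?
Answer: 978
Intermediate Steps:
w = -35 (w = -7*5 = -35)
R(o) = o*(-35 + o) (R(o) = o*(o - 35) = o*(-35 + o))
U = -3 (U = 3 - 1*6 = 3 - 6 = -3)
-176*U + R(-7 - 3) = -176*(-3) + (-7 - 3)*(-35 + (-7 - 3)) = 528 - 10*(-35 - 10) = 528 - 10*(-45) = 528 + 450 = 978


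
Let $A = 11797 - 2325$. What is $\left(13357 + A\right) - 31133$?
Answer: $-8304$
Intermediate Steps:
$A = 9472$ ($A = 11797 - 2325 = 9472$)
$\left(13357 + A\right) - 31133 = \left(13357 + 9472\right) - 31133 = 22829 - 31133 = -8304$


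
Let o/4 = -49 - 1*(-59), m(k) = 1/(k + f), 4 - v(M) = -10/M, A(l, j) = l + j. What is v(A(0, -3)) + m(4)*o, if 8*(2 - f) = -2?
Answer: 106/15 ≈ 7.0667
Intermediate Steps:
f = 9/4 (f = 2 - 1/8*(-2) = 2 + 1/4 = 9/4 ≈ 2.2500)
A(l, j) = j + l
v(M) = 4 + 10/M (v(M) = 4 - (-10)/M = 4 + 10/M)
m(k) = 1/(9/4 + k) (m(k) = 1/(k + 9/4) = 1/(9/4 + k))
o = 40 (o = 4*(-49 - 1*(-59)) = 4*(-49 + 59) = 4*10 = 40)
v(A(0, -3)) + m(4)*o = (4 + 10/(-3 + 0)) + (4/(9 + 4*4))*40 = (4 + 10/(-3)) + (4/(9 + 16))*40 = (4 + 10*(-1/3)) + (4/25)*40 = (4 - 10/3) + (4*(1/25))*40 = 2/3 + (4/25)*40 = 2/3 + 32/5 = 106/15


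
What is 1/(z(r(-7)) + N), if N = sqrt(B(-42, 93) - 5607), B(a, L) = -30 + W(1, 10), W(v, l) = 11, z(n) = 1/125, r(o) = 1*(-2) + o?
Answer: 125/87906251 - 15625*I*sqrt(5626)/87906251 ≈ 1.422e-6 - 0.013332*I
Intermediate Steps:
r(o) = -2 + o
z(n) = 1/125
B(a, L) = -19 (B(a, L) = -30 + 11 = -19)
N = I*sqrt(5626) (N = sqrt(-19 - 5607) = sqrt(-5626) = I*sqrt(5626) ≈ 75.007*I)
1/(z(r(-7)) + N) = 1/(1/125 + I*sqrt(5626))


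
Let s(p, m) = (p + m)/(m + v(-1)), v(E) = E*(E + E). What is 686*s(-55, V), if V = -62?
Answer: 13377/10 ≈ 1337.7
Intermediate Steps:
v(E) = 2*E**2 (v(E) = E*(2*E) = 2*E**2)
s(p, m) = (m + p)/(2 + m) (s(p, m) = (p + m)/(m + 2*(-1)**2) = (m + p)/(m + 2*1) = (m + p)/(m + 2) = (m + p)/(2 + m))
686*s(-55, V) = 686*((-62 - 55)/(2 - 62)) = 686*(-117/(-60)) = 686*(-1/60*(-117)) = 686*(39/20) = 13377/10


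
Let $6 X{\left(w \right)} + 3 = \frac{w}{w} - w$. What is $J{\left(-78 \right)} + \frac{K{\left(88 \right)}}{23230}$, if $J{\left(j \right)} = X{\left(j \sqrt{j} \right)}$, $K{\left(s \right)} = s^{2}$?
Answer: $\frac{1}{34845} + 13 i \sqrt{78} \approx 2.8699 \cdot 10^{-5} + 114.81 i$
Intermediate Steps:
$X{\left(w \right)} = - \frac{1}{3} - \frac{w}{6}$ ($X{\left(w \right)} = - \frac{1}{2} + \frac{\frac{w}{w} - w}{6} = - \frac{1}{2} + \frac{1 - w}{6} = - \frac{1}{2} - \left(- \frac{1}{6} + \frac{w}{6}\right) = - \frac{1}{3} - \frac{w}{6}$)
$J{\left(j \right)} = - \frac{1}{3} - \frac{j^{\frac{3}{2}}}{6}$ ($J{\left(j \right)} = - \frac{1}{3} - \frac{j \sqrt{j}}{6} = - \frac{1}{3} - \frac{j^{\frac{3}{2}}}{6}$)
$J{\left(-78 \right)} + \frac{K{\left(88 \right)}}{23230} = \left(- \frac{1}{3} - \frac{\left(-78\right)^{\frac{3}{2}}}{6}\right) + \frac{88^{2}}{23230} = \left(- \frac{1}{3} - \frac{\left(-78\right) i \sqrt{78}}{6}\right) + 7744 \cdot \frac{1}{23230} = \left(- \frac{1}{3} + 13 i \sqrt{78}\right) + \frac{3872}{11615} = \frac{1}{34845} + 13 i \sqrt{78}$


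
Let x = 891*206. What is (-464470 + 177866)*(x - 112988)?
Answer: -20222205032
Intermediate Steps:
x = 183546
(-464470 + 177866)*(x - 112988) = (-464470 + 177866)*(183546 - 112988) = -286604*70558 = -20222205032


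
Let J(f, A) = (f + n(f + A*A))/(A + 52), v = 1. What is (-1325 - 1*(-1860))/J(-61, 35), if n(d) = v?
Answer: -3103/4 ≈ -775.75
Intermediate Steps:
n(d) = 1
J(f, A) = (1 + f)/(52 + A) (J(f, A) = (f + 1)/(A + 52) = (1 + f)/(52 + A))
(-1325 - 1*(-1860))/J(-61, 35) = (-1325 - 1*(-1860))/(((1 - 61)/(52 + 35))) = (-1325 + 1860)/((-60/87)) = 535/(((1/87)*(-60))) = 535/(-20/29) = 535*(-29/20) = -3103/4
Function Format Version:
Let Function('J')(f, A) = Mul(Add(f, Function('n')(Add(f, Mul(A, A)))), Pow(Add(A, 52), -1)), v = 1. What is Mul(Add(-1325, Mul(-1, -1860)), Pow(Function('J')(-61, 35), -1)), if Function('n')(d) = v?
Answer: Rational(-3103, 4) ≈ -775.75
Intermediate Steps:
Function('n')(d) = 1
Function('J')(f, A) = Mul(Pow(Add(52, A), -1), Add(1, f)) (Function('J')(f, A) = Mul(Add(f, 1), Pow(Add(A, 52), -1)) = Mul(Add(1, f), Pow(Add(52, A), -1)) = Mul(Pow(Add(52, A), -1), Add(1, f)))
Mul(Add(-1325, Mul(-1, -1860)), Pow(Function('J')(-61, 35), -1)) = Mul(Add(-1325, Mul(-1, -1860)), Pow(Mul(Pow(Add(52, 35), -1), Add(1, -61)), -1)) = Mul(Add(-1325, 1860), Pow(Mul(Pow(87, -1), -60), -1)) = Mul(535, Pow(Mul(Rational(1, 87), -60), -1)) = Mul(535, Pow(Rational(-20, 29), -1)) = Mul(535, Rational(-29, 20)) = Rational(-3103, 4)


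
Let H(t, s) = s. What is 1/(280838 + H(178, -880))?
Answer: 1/279958 ≈ 3.5720e-6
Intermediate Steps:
1/(280838 + H(178, -880)) = 1/(280838 - 880) = 1/279958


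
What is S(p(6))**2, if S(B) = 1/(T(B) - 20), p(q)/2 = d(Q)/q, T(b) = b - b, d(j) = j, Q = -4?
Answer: 1/400 ≈ 0.0025000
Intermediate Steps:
T(b) = 0
p(q) = -8/q (p(q) = 2*(-4/q) = -8/q)
S(B) = -1/20 (S(B) = 1/(0 - 20) = 1/(-20) = -1/20)
S(p(6))**2 = (-1/20)**2 = 1/400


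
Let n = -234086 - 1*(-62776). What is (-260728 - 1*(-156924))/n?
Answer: 51902/85655 ≈ 0.60594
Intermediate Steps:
n = -171310 (n = -234086 + 62776 = -171310)
(-260728 - 1*(-156924))/n = (-260728 - 1*(-156924))/(-171310) = (-260728 + 156924)*(-1/171310) = -103804*(-1/171310) = 51902/85655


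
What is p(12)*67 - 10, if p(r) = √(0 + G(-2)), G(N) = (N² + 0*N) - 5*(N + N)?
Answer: -10 + 134*√6 ≈ 318.23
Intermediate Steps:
G(N) = N² - 10*N (G(N) = (N² + 0) - 10*N = N² - 10*N)
p(r) = 2*√6 (p(r) = √(0 - 2*(-10 - 2)) = √(0 - 2*(-12)) = √(0 + 24) = √24 = 2*√6)
p(12)*67 - 10 = (2*√6)*67 - 10 = 134*√6 - 10 = -10 + 134*√6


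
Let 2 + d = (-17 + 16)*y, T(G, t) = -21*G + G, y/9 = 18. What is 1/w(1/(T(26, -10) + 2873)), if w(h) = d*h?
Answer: -2353/164 ≈ -14.348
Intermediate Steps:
y = 162 (y = 9*18 = 162)
T(G, t) = -20*G
d = -164 (d = -2 + (-17 + 16)*162 = -2 - 1*162 = -2 - 162 = -164)
w(h) = -164*h
1/w(1/(T(26, -10) + 2873)) = 1/(-164/(-20*26 + 2873)) = 1/(-164/(-520 + 2873)) = 1/(-164/2353) = -2353/164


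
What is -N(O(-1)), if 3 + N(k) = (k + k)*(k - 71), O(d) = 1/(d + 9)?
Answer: 663/32 ≈ 20.719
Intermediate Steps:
O(d) = 1/(9 + d)
N(k) = -3 + 2*k*(-71 + k) (N(k) = -3 + (k + k)*(k - 71) = -3 + (2*k)*(-71 + k) = -3 + 2*k*(-71 + k))
-N(O(-1)) = -(-3 - 142/(9 - 1) + 2*(1/(9 - 1))²) = -(-3 - 142/8 + 2*(1/8)²) = -(-3 - 142*⅛ + 2*(⅛)²) = -(-3 - 71/4 + 2*(1/64)) = -(-3 - 71/4 + 1/32) = -1*(-663/32) = 663/32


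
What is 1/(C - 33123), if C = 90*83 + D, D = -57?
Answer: -1/25710 ≈ -3.8895e-5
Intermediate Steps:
C = 7413 (C = 90*83 - 57 = 7470 - 57 = 7413)
1/(C - 33123) = 1/(7413 - 33123) = 1/(-25710) = -1/25710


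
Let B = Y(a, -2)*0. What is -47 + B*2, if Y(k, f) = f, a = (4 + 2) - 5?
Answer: -47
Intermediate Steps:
a = 1 (a = 6 - 5 = 1)
B = 0 (B = -2*0 = 0)
-47 + B*2 = -47 + 0*2 = -47 + 0 = -47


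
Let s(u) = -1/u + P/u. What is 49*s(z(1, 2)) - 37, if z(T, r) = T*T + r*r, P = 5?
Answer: 11/5 ≈ 2.2000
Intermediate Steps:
z(T, r) = T² + r²
s(u) = 4/u (s(u) = -1/u + 5/u = 4/u)
49*s(z(1, 2)) - 37 = 49*(4/(1² + 2²)) - 37 = 49*(4/(1 + 4)) - 37 = 49*(4/5) - 37 = 49*(4*(⅕)) - 37 = 49*(⅘) - 37 = 196/5 - 37 = 11/5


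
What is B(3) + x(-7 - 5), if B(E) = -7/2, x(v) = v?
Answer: -31/2 ≈ -15.500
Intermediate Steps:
B(E) = -7/2 (B(E) = -7*½ = -7/2)
B(3) + x(-7 - 5) = -7/2 + (-7 - 5) = -7/2 - 12 = -31/2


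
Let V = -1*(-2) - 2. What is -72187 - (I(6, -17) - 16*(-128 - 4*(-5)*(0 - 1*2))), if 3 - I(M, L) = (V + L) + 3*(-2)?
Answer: -74901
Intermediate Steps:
V = 0 (V = 2 - 2 = 0)
I(M, L) = 9 - L (I(M, L) = 3 - ((0 + L) + 3*(-2)) = 3 - (L - 6) = 3 - (-6 + L) = 3 + (6 - L) = 9 - L)
-72187 - (I(6, -17) - 16*(-128 - 4*(-5)*(0 - 1*2))) = -72187 - ((9 - 1*(-17)) - 16*(-128 - 4*(-5)*(0 - 1*2))) = -72187 - ((9 + 17) - 16*(-128 - (-20)*(0 - 2))) = -72187 - (26 - 16*(-128 - (-20)*(-2))) = -72187 - (26 - 16*(-128 - 1*40)) = -72187 - (26 - 16*(-128 - 40)) = -72187 - (26 - 16*(-168)) = -72187 - (26 + 2688) = -72187 - 1*2714 = -72187 - 2714 = -74901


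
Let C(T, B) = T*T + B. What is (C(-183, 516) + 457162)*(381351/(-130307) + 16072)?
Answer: 1028460845152751/130307 ≈ 7.8926e+9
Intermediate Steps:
C(T, B) = B + T**2 (C(T, B) = T**2 + B = B + T**2)
(C(-183, 516) + 457162)*(381351/(-130307) + 16072) = ((516 + (-183)**2) + 457162)*(381351/(-130307) + 16072) = ((516 + 33489) + 457162)*(381351*(-1/130307) + 16072) = (34005 + 457162)*(-381351/130307 + 16072) = 491167*(2093912753/130307) = 1028460845152751/130307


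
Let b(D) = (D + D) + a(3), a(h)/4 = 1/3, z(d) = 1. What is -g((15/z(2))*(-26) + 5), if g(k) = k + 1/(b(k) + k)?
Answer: 1332488/3461 ≈ 385.00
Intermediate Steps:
a(h) = 4/3
b(D) = 4/3 + 2*D (b(D) = (D + D) + 4/3 = 2*D + 4/3 = 4/3 + 2*D)
g(k) = k + 1/(4/3 + 3*k) (g(k) = k + 1/((4/3 + 2*k) + k) = k + 1/(4/3 + 3*k))
-g((15/z(2))*(-26) + 5) = -(3 + 4*((15/1)*(-26) + 5) + 9*((15/1)*(-26) + 5)²)/(4 + 9*((15/1)*(-26) + 5)) = -(3 + 4*((15*1)*(-26) + 5) + 9*((15*1)*(-26) + 5)²)/(4 + 9*((15*1)*(-26) + 5)) = -(3 + 4*(15*(-26) + 5) + 9*(15*(-26) + 5)²)/(4 + 9*(15*(-26) + 5)) = -(3 + 4*(-390 + 5) + 9*(-390 + 5)²)/(4 + 9*(-390 + 5)) = -(3 + 4*(-385) + 9*(-385)²)/(4 + 9*(-385)) = -(3 - 1540 + 9*148225)/(4 - 3465) = -(3 - 1540 + 1334025)/(-3461) = -(-1)*1332488/3461 = -1*(-1332488/3461) = 1332488/3461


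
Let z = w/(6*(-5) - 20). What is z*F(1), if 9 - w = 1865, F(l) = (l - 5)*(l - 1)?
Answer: 0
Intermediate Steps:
F(l) = (-1 + l)*(-5 + l) (F(l) = (-5 + l)*(-1 + l) = (-1 + l)*(-5 + l))
w = -1856 (w = 9 - 1*1865 = 9 - 1865 = -1856)
z = 928/25 (z = -1856/(6*(-5) - 20) = -1856/(-30 - 20) = -1856/(-50) = -1856*(-1/50) = 928/25 ≈ 37.120)
z*F(1) = 928*(5 + 1² - 6*1)/25 = 928*(5 + 1 - 6)/25 = (928/25)*0 = 0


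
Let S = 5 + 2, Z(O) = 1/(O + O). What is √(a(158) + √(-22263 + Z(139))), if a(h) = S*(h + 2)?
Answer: √(86558080 + 278*I*√1720573414)/278 ≈ 33.54 + 2.2243*I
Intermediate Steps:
Z(O) = 1/(2*O)
S = 7
a(h) = 14 + 7*h (a(h) = 7*(h + 2) = 7*(2 + h) = 14 + 7*h)
√(a(158) + √(-22263 + Z(139))) = √((14 + 7*158) + √(-22263 + (½)/139)) = √((14 + 1106) + √(-22263 + (½)*(1/139))) = √(1120 + √(-22263 + 1/278)) = √(1120 + √(-6189113/278)) = √(1120 + I*√1720573414/278)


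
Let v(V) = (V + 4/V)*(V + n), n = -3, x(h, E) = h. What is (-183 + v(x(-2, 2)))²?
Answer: 26569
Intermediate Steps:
v(V) = (-3 + V)*(V + 4/V) (v(V) = (V + 4/V)*(V - 3) = (V + 4/V)*(-3 + V) = (-3 + V)*(V + 4/V))
(-183 + v(x(-2, 2)))² = (-183 + (4 + (-2)² - 12/(-2) - 3*(-2)))² = (-183 + (4 + 4 - 12*(-½) + 6))² = (-183 + (4 + 4 + 6 + 6))² = (-183 + 20)² = (-163)² = 26569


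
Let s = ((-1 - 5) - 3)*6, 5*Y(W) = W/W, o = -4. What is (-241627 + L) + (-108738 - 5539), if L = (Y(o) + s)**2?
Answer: -8825239/25 ≈ -3.5301e+5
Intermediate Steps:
Y(W) = 1/5 (Y(W) = (W/W)/5 = (1/5)*1 = 1/5)
s = -54 (s = (-6 - 3)*6 = -9*6 = -54)
L = 72361/25 (L = (1/5 - 54)**2 = (-269/5)**2 = 72361/25 ≈ 2894.4)
(-241627 + L) + (-108738 - 5539) = (-241627 + 72361/25) + (-108738 - 5539) = -5968314/25 - 114277 = -8825239/25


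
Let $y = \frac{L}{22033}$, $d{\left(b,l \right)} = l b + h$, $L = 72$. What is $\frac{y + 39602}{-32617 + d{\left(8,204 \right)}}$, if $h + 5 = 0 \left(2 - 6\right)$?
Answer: $- \frac{436275469}{341401335} \approx -1.2779$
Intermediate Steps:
$h = -5$ ($h = -5 + 0 \left(2 - 6\right) = -5 + 0 \left(-4\right) = -5 + 0 = -5$)
$d{\left(b,l \right)} = -5 + b l$ ($d{\left(b,l \right)} = l b - 5 = b l - 5 = -5 + b l$)
$y = \frac{72}{22033} \approx 0.0032678$
$\frac{y + 39602}{-32617 + d{\left(8,204 \right)}} = \frac{\frac{72}{22033} + 39602}{-32617 + \left(-5 + 8 \cdot 204\right)} = \frac{872550938}{22033 \left(-32617 + \left(-5 + 1632\right)\right)} = \frac{872550938}{22033 \left(-32617 + 1627\right)} = \frac{872550938}{22033 \left(-30990\right)} = \frac{872550938}{22033} \left(- \frac{1}{30990}\right) = - \frac{436275469}{341401335}$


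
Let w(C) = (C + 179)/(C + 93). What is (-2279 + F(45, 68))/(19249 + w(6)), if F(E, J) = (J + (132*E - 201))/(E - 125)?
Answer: -18624573/152466880 ≈ -0.12215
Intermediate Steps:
F(E, J) = (-201 + J + 132*E)/(-125 + E) (F(E, J) = (J + (-201 + 132*E))/(-125 + E) = (-201 + J + 132*E)/(-125 + E))
w(C) = (179 + C)/(93 + C)
(-2279 + F(45, 68))/(19249 + w(6)) = (-2279 + (-201 + 68 + 132*45)/(-125 + 45))/(19249 + (179 + 6)/(93 + 6)) = (-2279 + (-201 + 68 + 5940)/(-80))/(19249 + 185/99) = (-2279 - 1/80*5807)/(19249 + (1/99)*185) = (-2279 - 5807/80)/(19249 + 185/99) = -188127/(80*1905836/99) = -188127/80*99/1905836 = -18624573/152466880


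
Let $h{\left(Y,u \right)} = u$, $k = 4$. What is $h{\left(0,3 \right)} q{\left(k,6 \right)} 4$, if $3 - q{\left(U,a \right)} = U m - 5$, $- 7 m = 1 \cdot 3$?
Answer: $\frac{816}{7} \approx 116.57$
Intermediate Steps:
$m = - \frac{3}{7}$ ($m = - \frac{1 \cdot 3}{7} = \left(- \frac{1}{7}\right) 3 = - \frac{3}{7} \approx -0.42857$)
$q{\left(U,a \right)} = 8 + \frac{3 U}{7}$ ($q{\left(U,a \right)} = 3 - \left(U \left(- \frac{3}{7}\right) - 5\right) = 3 - \left(- \frac{3 U}{7} - 5\right) = 3 - \left(-5 - \frac{3 U}{7}\right) = 3 + \left(5 + \frac{3 U}{7}\right) = 8 + \frac{3 U}{7}$)
$h{\left(0,3 \right)} q{\left(k,6 \right)} 4 = 3 \left(8 + \frac{3}{7} \cdot 4\right) 4 = 3 \left(8 + \frac{12}{7}\right) 4 = 3 \cdot \frac{68}{7} \cdot 4 = \frac{204}{7} \cdot 4 = \frac{816}{7}$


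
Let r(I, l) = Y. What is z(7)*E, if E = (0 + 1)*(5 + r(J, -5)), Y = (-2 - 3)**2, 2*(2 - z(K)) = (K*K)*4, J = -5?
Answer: -2880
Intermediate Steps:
z(K) = 2 - 2*K**2 (z(K) = 2 - K*K*4/2 = 2 - K**2*4/2 = 2 - 2*K**2)
Y = 25 (Y = (-5)**2 = 25)
r(I, l) = 25
E = 30 (E = (0 + 1)*(5 + 25) = 1*30 = 30)
z(7)*E = (2 - 2*7**2)*30 = (2 - 2*49)*30 = (2 - 98)*30 = -96*30 = -2880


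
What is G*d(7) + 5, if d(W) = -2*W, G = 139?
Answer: -1941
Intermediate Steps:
G*d(7) + 5 = 139*(-2*7) + 5 = 139*(-14) + 5 = -1946 + 5 = -1941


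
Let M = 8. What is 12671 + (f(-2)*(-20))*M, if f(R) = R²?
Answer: 12031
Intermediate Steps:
12671 + (f(-2)*(-20))*M = 12671 + ((-2)²*(-20))*8 = 12671 + (4*(-20))*8 = 12671 - 80*8 = 12671 - 640 = 12031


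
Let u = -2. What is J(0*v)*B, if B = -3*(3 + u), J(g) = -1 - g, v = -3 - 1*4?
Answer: 3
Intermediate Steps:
v = -7 (v = -3 - 4 = -7)
B = -3 (B = -3*(3 - 2) = -3*1 = -3)
J(0*v)*B = (-1 - 0*(-7))*(-3) = (-1 - 1*0)*(-3) = (-1 + 0)*(-3) = -1*(-3) = 3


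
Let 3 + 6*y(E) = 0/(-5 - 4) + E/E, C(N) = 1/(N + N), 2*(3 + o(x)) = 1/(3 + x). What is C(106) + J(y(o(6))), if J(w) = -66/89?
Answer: -13903/18868 ≈ -0.73686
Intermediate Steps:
o(x) = -3 + 1/(2*(3 + x))
C(N) = 1/(2*N)
y(E) = -1/3 (y(E) = -1/2 + (0/(-5 - 4) + E/E)/6 = -1/2 + (0/(-9) + 1)/6 = -1/2 + (0*(-1/9) + 1)/6 = -1/2 + (0 + 1)/6 = -1/2 + (1/6)*1 = -1/2 + 1/6 = -1/3)
J(w) = -66/89 (J(w) = -66*1/89 = -66/89)
C(106) + J(y(o(6))) = (1/2)/106 - 66/89 = (1/2)*(1/106) - 66/89 = 1/212 - 66/89 = -13903/18868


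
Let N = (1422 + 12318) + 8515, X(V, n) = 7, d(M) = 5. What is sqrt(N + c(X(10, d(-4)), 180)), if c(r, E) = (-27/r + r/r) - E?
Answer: sqrt(1081535)/7 ≈ 148.57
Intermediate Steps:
N = 22255 (N = 13740 + 8515 = 22255)
c(r, E) = 1 - E - 27/r (c(r, E) = (-27/r + 1) - E = (1 - 27/r) - E = 1 - E - 27/r)
sqrt(N + c(X(10, d(-4)), 180)) = sqrt(22255 + (1 - 1*180 - 27/7)) = sqrt(22255 + (1 - 180 - 27*1/7)) = sqrt(22255 + (1 - 180 - 27/7)) = sqrt(22255 - 1280/7) = sqrt(154505/7) = sqrt(1081535)/7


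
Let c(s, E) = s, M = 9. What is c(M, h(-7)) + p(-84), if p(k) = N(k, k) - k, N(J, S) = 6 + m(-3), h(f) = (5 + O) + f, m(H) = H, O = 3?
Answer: 96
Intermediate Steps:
h(f) = 8 + f (h(f) = (5 + 3) + f = 8 + f)
N(J, S) = 3 (N(J, S) = 6 - 3 = 3)
p(k) = 3 - k
c(M, h(-7)) + p(-84) = 9 + (3 - 1*(-84)) = 9 + (3 + 84) = 9 + 87 = 96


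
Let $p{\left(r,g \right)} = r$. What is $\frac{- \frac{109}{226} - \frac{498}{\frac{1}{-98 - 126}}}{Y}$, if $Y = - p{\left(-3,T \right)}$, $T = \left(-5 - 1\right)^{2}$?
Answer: $\frac{25210643}{678} \approx 37184.0$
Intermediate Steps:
$T = 36$ ($T = \left(-6\right)^{2} = 36$)
$Y = 3$ ($Y = \left(-1\right) \left(-3\right) = 3$)
$\frac{- \frac{109}{226} - \frac{498}{\frac{1}{-98 - 126}}}{Y} = \frac{- \frac{109}{226} - \frac{498}{\frac{1}{-98 - 126}}}{3} = \left(\left(-109\right) \frac{1}{226} - \frac{498}{\frac{1}{-224}}\right) \frac{1}{3} = \left(- \frac{109}{226} - \frac{498}{- \frac{1}{224}}\right) \frac{1}{3} = \left(- \frac{109}{226} - -111552\right) \frac{1}{3} = \left(- \frac{109}{226} + 111552\right) \frac{1}{3} = \frac{25210643}{226} \cdot \frac{1}{3} = \frac{25210643}{678}$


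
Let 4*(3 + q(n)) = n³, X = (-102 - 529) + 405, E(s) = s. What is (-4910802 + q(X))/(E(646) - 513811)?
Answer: 7796599/513165 ≈ 15.193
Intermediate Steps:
X = -226 (X = -631 + 405 = -226)
q(n) = -3 + n³/4
(-4910802 + q(X))/(E(646) - 513811) = (-4910802 + (-3 + (¼)*(-226)³))/(646 - 513811) = (-4910802 + (-3 + (¼)*(-11543176)))/(-513165) = (-4910802 + (-3 - 2885794))*(-1/513165) = (-4910802 - 2885797)*(-1/513165) = -7796599*(-1/513165) = 7796599/513165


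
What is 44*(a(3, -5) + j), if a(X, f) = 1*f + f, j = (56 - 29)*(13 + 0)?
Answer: 15004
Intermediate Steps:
j = 351 (j = 27*13 = 351)
a(X, f) = 2*f (a(X, f) = f + f = 2*f)
44*(a(3, -5) + j) = 44*(2*(-5) + 351) = 44*(-10 + 351) = 44*341 = 15004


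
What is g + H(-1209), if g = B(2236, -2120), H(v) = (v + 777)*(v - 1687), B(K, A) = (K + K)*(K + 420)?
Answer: 13128704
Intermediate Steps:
B(K, A) = 2*K*(420 + K) (B(K, A) = (2*K)*(420 + K) = 2*K*(420 + K))
H(v) = (-1687 + v)*(777 + v) (H(v) = (777 + v)*(-1687 + v) = (-1687 + v)*(777 + v))
g = 11877632 (g = 2*2236*(420 + 2236) = 2*2236*2656 = 11877632)
g + H(-1209) = 11877632 + (-1310799 + (-1209)² - 910*(-1209)) = 11877632 + (-1310799 + 1461681 + 1100190) = 11877632 + 1251072 = 13128704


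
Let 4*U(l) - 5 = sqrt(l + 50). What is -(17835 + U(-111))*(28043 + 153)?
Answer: -502910905 - 7049*I*sqrt(61) ≈ -5.0291e+8 - 55054.0*I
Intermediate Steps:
U(l) = 5/4 + sqrt(50 + l)/4 (U(l) = 5/4 + sqrt(l + 50)/4 = 5/4 + sqrt(50 + l)/4)
-(17835 + U(-111))*(28043 + 153) = -(17835 + (5/4 + sqrt(50 - 111)/4))*(28043 + 153) = -(17835 + (5/4 + sqrt(-61)/4))*28196 = -(17835 + (5/4 + (I*sqrt(61))/4))*28196 = -(17835 + (5/4 + I*sqrt(61)/4))*28196 = -(71345/4 + I*sqrt(61)/4)*28196 = -(502910905 + 7049*I*sqrt(61)) = -502910905 - 7049*I*sqrt(61)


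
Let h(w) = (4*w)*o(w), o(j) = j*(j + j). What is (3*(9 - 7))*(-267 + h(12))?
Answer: 81342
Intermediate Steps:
o(j) = 2*j² (o(j) = j*(2*j) = 2*j²)
h(w) = 8*w³ (h(w) = (4*w)*(2*w²) = 8*w³)
(3*(9 - 7))*(-267 + h(12)) = (3*(9 - 7))*(-267 + 8*12³) = (3*2)*(-267 + 8*1728) = 6*(-267 + 13824) = 6*13557 = 81342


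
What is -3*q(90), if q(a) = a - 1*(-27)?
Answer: -351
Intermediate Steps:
q(a) = 27 + a (q(a) = a + 27 = 27 + a)
-3*q(90) = -3*(27 + 90) = -3*117 = -351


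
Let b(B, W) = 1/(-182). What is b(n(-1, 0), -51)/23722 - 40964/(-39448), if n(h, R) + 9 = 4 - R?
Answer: 22107262251/21289119124 ≈ 1.0384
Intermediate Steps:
n(h, R) = -5 - R (n(h, R) = -9 + (4 - R) = -5 - R)
b(B, W) = -1/182
b(n(-1, 0), -51)/23722 - 40964/(-39448) = -1/182/23722 - 40964/(-39448) = -1/182*1/23722 - 40964*(-1/39448) = -1/4317404 + 10241/9862 = 22107262251/21289119124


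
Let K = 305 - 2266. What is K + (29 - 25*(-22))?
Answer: -1382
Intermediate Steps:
K = -1961
K + (29 - 25*(-22)) = -1961 + (29 - 25*(-22)) = -1961 + (29 + 550) = -1961 + 579 = -1382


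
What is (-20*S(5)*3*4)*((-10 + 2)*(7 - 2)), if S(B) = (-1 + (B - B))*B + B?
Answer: 0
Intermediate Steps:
S(B) = 0 (S(B) = (-1 + 0)*B + B = -B + B = 0)
(-20*S(5)*3*4)*((-10 + 2)*(7 - 2)) = (-20*0*3*4)*((-10 + 2)*(7 - 2)) = (-0*4)*(-8*5) = -20*0*(-40) = 0*(-40) = 0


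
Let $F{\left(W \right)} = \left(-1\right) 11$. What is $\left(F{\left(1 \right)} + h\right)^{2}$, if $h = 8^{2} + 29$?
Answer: $6724$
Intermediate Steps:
$F{\left(W \right)} = -11$
$h = 93$ ($h = 64 + 29 = 93$)
$\left(F{\left(1 \right)} + h\right)^{2} = \left(-11 + 93\right)^{2} = 82^{2} = 6724$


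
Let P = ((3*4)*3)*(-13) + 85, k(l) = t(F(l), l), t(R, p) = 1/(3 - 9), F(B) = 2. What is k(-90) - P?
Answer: 2297/6 ≈ 382.83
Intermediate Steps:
t(R, p) = -⅙ (t(R, p) = 1/(-6) = -⅙)
k(l) = -⅙
P = -383 (P = (12*3)*(-13) + 85 = 36*(-13) + 85 = -468 + 85 = -383)
k(-90) - P = -⅙ - 1*(-383) = -⅙ + 383 = 2297/6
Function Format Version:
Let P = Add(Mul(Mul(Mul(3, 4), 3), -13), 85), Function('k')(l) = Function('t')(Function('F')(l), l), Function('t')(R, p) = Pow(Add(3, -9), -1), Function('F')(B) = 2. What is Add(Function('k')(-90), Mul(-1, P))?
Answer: Rational(2297, 6) ≈ 382.83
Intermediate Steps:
Function('t')(R, p) = Rational(-1, 6) (Function('t')(R, p) = Pow(-6, -1) = Rational(-1, 6))
Function('k')(l) = Rational(-1, 6)
P = -383 (P = Add(Mul(Mul(12, 3), -13), 85) = Add(Mul(36, -13), 85) = Add(-468, 85) = -383)
Add(Function('k')(-90), Mul(-1, P)) = Add(Rational(-1, 6), Mul(-1, -383)) = Add(Rational(-1, 6), 383) = Rational(2297, 6)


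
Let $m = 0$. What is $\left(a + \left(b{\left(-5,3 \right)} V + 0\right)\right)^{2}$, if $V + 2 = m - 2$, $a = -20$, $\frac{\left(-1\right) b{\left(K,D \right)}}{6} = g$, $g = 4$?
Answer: $5776$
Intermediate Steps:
$b{\left(K,D \right)} = -24$ ($b{\left(K,D \right)} = \left(-6\right) 4 = -24$)
$V = -4$ ($V = -2 + \left(0 - 2\right) = -2 - 2 = -4$)
$\left(a + \left(b{\left(-5,3 \right)} V + 0\right)\right)^{2} = \left(-20 + \left(\left(-24\right) \left(-4\right) + 0\right)\right)^{2} = \left(-20 + \left(96 + 0\right)\right)^{2} = \left(-20 + 96\right)^{2} = 76^{2} = 5776$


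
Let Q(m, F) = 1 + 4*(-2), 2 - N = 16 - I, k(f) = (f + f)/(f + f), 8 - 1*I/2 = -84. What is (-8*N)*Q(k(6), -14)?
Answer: 9520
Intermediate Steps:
I = 184 (I = 16 - 2*(-84) = 16 + 168 = 184)
k(f) = 1 (k(f) = (2*f)/((2*f)) = (2*f)*(1/(2*f)) = 1)
N = 170 (N = 2 - (16 - 1*184) = 2 - (16 - 184) = 2 - 1*(-168) = 2 + 168 = 170)
Q(m, F) = -7 (Q(m, F) = 1 - 8 = -7)
(-8*N)*Q(k(6), -14) = -8*170*(-7) = -1360*(-7) = 9520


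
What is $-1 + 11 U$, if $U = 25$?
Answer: $274$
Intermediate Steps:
$-1 + 11 U = -1 + 11 \cdot 25 = -1 + 275 = 274$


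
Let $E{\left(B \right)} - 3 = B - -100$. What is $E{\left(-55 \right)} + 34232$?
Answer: $34280$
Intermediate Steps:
$E{\left(B \right)} = 103 + B$ ($E{\left(B \right)} = 3 + \left(B - -100\right) = 3 + \left(B + 100\right) = 3 + \left(100 + B\right) = 103 + B$)
$E{\left(-55 \right)} + 34232 = \left(103 - 55\right) + 34232 = 48 + 34232 = 34280$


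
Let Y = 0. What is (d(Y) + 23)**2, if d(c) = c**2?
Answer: 529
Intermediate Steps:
(d(Y) + 23)**2 = (0**2 + 23)**2 = (0 + 23)**2 = 23**2 = 529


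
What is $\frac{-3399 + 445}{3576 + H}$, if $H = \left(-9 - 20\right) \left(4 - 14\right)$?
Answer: $- \frac{1477}{1933} \approx -0.7641$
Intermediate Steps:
$H = 290$ ($H = - 29 \left(4 - 14\right) = \left(-29\right) \left(-10\right) = 290$)
$\frac{-3399 + 445}{3576 + H} = \frac{-3399 + 445}{3576 + 290} = - \frac{2954}{3866} = \left(-2954\right) \frac{1}{3866} = - \frac{1477}{1933}$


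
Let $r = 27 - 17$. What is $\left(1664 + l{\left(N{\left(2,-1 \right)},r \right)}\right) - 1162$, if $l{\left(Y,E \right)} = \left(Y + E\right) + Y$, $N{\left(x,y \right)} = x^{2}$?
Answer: $520$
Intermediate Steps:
$r = 10$
$l{\left(Y,E \right)} = E + 2 Y$ ($l{\left(Y,E \right)} = \left(E + Y\right) + Y = E + 2 Y$)
$\left(1664 + l{\left(N{\left(2,-1 \right)},r \right)}\right) - 1162 = \left(1664 + \left(10 + 2 \cdot 2^{2}\right)\right) - 1162 = \left(1664 + \left(10 + 2 \cdot 4\right)\right) - 1162 = \left(1664 + \left(10 + 8\right)\right) - 1162 = \left(1664 + 18\right) - 1162 = 1682 - 1162 = 520$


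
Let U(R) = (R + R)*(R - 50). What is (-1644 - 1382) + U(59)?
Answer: -1964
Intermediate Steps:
U(R) = 2*R*(-50 + R) (U(R) = (2*R)*(-50 + R) = 2*R*(-50 + R))
(-1644 - 1382) + U(59) = (-1644 - 1382) + 2*59*(-50 + 59) = -3026 + 2*59*9 = -3026 + 1062 = -1964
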